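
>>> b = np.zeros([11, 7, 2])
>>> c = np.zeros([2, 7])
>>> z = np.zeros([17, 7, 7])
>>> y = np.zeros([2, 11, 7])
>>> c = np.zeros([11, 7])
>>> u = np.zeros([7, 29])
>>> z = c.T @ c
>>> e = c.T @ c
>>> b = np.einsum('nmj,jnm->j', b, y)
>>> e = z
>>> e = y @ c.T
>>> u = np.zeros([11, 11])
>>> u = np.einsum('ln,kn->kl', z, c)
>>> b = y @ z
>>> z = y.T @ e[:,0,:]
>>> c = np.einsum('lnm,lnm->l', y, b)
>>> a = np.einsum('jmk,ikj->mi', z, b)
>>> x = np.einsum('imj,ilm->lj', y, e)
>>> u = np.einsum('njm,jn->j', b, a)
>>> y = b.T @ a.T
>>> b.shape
(2, 11, 7)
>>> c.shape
(2,)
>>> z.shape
(7, 11, 11)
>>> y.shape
(7, 11, 11)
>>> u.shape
(11,)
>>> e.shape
(2, 11, 11)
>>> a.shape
(11, 2)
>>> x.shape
(11, 7)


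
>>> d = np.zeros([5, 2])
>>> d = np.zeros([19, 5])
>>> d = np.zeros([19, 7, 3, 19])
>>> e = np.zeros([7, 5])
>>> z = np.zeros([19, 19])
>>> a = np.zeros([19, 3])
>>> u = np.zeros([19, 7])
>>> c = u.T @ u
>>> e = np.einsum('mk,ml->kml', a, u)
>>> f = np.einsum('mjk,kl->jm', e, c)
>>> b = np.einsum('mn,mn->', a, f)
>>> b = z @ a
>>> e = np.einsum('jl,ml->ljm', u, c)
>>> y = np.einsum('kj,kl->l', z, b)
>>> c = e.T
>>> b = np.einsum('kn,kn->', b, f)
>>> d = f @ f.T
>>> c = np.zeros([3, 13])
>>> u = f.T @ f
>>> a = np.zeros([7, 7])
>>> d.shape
(19, 19)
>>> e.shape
(7, 19, 7)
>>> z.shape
(19, 19)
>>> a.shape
(7, 7)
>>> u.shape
(3, 3)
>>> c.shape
(3, 13)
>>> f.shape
(19, 3)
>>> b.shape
()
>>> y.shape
(3,)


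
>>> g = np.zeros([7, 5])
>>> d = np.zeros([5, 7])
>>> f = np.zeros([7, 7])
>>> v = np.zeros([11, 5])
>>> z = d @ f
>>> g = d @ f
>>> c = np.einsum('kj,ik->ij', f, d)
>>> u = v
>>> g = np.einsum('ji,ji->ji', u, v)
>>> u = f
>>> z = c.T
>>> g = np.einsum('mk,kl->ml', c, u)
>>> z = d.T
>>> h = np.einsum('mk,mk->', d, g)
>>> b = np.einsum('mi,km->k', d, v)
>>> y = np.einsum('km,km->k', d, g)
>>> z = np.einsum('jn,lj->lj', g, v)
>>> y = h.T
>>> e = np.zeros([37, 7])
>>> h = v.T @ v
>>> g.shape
(5, 7)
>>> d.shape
(5, 7)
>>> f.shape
(7, 7)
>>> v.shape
(11, 5)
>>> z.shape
(11, 5)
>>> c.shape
(5, 7)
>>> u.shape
(7, 7)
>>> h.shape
(5, 5)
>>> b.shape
(11,)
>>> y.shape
()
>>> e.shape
(37, 7)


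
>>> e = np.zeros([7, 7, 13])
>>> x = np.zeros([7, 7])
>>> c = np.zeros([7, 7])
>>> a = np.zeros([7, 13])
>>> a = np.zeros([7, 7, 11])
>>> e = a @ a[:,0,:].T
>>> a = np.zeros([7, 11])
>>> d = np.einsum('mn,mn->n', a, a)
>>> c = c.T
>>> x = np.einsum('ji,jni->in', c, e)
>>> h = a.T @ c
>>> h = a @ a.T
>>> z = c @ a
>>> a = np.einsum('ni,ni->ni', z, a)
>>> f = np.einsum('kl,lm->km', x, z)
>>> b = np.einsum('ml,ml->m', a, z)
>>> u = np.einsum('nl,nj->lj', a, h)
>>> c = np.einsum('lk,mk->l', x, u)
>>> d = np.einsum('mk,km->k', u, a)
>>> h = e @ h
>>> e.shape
(7, 7, 7)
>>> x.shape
(7, 7)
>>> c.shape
(7,)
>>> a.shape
(7, 11)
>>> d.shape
(7,)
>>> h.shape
(7, 7, 7)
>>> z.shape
(7, 11)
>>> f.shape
(7, 11)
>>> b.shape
(7,)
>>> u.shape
(11, 7)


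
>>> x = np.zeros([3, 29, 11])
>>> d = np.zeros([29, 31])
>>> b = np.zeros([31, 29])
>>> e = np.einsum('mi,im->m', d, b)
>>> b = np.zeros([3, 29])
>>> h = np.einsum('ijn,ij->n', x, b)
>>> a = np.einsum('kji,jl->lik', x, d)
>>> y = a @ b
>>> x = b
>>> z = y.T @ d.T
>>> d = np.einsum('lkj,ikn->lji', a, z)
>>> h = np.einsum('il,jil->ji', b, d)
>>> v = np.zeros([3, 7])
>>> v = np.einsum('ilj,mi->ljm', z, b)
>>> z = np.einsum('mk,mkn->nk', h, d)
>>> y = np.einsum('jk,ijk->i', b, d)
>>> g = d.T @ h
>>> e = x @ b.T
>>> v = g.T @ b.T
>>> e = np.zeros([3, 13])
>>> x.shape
(3, 29)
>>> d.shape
(31, 3, 29)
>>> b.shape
(3, 29)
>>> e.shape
(3, 13)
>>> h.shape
(31, 3)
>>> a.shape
(31, 11, 3)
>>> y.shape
(31,)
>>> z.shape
(29, 3)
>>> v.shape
(3, 3, 3)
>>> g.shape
(29, 3, 3)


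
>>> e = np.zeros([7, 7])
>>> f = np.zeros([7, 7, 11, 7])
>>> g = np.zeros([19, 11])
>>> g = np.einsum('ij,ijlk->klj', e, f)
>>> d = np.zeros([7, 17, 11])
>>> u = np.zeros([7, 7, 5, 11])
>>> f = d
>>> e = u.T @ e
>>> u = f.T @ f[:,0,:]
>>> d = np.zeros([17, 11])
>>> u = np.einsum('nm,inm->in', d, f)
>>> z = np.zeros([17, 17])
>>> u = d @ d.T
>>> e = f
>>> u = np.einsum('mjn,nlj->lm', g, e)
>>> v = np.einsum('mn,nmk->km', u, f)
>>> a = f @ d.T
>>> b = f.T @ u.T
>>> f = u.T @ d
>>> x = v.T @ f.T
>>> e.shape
(7, 17, 11)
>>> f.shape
(7, 11)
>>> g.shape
(7, 11, 7)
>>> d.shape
(17, 11)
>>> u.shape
(17, 7)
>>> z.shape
(17, 17)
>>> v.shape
(11, 17)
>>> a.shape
(7, 17, 17)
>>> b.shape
(11, 17, 17)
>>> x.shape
(17, 7)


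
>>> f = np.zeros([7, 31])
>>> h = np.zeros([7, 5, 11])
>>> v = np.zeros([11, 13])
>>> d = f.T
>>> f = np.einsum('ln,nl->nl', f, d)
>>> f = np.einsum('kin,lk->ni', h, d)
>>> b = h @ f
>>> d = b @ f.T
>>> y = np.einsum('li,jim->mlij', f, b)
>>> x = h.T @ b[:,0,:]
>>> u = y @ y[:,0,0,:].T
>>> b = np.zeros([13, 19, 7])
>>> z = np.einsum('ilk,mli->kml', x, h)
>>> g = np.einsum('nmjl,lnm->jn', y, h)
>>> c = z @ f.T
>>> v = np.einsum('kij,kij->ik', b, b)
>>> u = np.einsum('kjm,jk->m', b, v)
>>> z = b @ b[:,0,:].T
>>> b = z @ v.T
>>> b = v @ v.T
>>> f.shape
(11, 5)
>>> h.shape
(7, 5, 11)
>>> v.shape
(19, 13)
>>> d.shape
(7, 5, 11)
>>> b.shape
(19, 19)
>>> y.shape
(5, 11, 5, 7)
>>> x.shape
(11, 5, 5)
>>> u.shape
(7,)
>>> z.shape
(13, 19, 13)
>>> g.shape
(5, 5)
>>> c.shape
(5, 7, 11)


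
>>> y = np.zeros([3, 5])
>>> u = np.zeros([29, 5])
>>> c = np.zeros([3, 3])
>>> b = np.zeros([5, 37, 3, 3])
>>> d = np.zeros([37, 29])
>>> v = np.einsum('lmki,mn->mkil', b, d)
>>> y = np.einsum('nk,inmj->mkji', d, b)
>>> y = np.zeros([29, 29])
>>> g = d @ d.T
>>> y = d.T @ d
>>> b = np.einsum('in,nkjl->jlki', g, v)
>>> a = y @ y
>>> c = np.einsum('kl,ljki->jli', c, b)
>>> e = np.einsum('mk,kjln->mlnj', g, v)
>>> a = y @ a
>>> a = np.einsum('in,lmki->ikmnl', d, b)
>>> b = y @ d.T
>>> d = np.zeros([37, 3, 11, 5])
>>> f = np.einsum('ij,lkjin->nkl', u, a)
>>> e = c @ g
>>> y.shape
(29, 29)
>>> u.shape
(29, 5)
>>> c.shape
(5, 3, 37)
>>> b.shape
(29, 37)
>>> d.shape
(37, 3, 11, 5)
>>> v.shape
(37, 3, 3, 5)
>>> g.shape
(37, 37)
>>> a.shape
(37, 3, 5, 29, 3)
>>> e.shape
(5, 3, 37)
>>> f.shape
(3, 3, 37)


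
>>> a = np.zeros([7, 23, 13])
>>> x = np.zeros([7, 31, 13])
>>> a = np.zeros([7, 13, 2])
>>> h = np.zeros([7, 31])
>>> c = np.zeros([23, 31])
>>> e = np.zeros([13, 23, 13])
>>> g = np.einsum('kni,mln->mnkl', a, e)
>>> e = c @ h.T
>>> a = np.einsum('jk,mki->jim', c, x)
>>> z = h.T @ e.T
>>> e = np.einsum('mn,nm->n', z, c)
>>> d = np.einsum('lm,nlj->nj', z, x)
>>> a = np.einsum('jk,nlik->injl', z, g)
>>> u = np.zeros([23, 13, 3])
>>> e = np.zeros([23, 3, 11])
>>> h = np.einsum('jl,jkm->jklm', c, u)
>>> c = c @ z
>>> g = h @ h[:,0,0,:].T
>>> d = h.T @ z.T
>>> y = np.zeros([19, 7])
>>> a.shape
(7, 13, 31, 13)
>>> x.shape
(7, 31, 13)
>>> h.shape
(23, 13, 31, 3)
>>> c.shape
(23, 23)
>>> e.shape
(23, 3, 11)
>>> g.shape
(23, 13, 31, 23)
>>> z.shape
(31, 23)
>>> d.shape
(3, 31, 13, 31)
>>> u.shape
(23, 13, 3)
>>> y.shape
(19, 7)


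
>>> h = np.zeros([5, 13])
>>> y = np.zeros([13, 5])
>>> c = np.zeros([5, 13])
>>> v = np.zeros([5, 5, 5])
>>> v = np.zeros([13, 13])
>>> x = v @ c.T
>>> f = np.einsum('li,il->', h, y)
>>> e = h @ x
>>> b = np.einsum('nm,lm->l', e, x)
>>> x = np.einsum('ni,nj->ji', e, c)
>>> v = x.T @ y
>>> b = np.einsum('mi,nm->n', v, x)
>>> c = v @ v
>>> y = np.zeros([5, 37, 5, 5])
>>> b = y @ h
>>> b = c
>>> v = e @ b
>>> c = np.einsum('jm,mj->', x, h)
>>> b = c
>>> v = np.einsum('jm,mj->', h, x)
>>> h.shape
(5, 13)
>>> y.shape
(5, 37, 5, 5)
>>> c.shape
()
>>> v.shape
()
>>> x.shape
(13, 5)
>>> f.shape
()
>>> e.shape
(5, 5)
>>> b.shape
()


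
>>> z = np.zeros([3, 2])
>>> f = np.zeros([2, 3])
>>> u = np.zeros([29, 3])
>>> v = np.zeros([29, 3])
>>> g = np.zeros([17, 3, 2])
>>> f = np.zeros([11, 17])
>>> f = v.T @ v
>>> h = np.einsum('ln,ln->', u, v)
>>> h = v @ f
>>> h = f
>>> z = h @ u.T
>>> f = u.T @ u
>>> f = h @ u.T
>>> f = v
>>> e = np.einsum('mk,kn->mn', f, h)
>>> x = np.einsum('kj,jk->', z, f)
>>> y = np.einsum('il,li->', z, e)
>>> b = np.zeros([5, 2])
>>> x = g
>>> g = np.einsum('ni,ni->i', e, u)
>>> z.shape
(3, 29)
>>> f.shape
(29, 3)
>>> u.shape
(29, 3)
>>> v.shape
(29, 3)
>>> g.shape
(3,)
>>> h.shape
(3, 3)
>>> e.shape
(29, 3)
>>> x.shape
(17, 3, 2)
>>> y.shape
()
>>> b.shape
(5, 2)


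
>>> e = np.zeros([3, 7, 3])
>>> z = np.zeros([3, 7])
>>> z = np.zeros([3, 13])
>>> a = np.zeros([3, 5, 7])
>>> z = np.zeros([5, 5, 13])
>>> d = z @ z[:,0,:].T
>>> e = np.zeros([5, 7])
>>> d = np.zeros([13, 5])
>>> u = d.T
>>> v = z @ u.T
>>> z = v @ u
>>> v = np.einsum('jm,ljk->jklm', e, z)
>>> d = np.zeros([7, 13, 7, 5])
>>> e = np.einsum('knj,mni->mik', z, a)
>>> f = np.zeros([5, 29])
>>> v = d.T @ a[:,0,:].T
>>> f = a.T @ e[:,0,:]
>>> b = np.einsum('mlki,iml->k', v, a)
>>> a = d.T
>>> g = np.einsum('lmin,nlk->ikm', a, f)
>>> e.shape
(3, 7, 5)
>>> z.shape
(5, 5, 13)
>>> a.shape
(5, 7, 13, 7)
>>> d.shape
(7, 13, 7, 5)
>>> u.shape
(5, 13)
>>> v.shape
(5, 7, 13, 3)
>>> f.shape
(7, 5, 5)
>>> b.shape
(13,)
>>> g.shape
(13, 5, 7)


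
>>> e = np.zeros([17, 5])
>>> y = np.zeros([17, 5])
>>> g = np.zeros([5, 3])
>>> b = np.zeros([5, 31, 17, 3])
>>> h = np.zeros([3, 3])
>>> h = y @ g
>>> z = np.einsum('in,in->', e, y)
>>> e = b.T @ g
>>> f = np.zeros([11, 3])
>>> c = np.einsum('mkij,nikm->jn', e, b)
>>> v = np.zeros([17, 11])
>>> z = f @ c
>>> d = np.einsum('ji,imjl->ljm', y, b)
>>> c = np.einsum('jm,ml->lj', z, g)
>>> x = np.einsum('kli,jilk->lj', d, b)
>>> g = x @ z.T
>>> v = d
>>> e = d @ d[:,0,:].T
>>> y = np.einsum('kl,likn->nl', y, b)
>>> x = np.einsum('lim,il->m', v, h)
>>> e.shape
(3, 17, 3)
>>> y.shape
(3, 5)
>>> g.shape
(17, 11)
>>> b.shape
(5, 31, 17, 3)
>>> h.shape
(17, 3)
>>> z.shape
(11, 5)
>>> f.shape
(11, 3)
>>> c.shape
(3, 11)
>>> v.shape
(3, 17, 31)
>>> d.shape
(3, 17, 31)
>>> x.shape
(31,)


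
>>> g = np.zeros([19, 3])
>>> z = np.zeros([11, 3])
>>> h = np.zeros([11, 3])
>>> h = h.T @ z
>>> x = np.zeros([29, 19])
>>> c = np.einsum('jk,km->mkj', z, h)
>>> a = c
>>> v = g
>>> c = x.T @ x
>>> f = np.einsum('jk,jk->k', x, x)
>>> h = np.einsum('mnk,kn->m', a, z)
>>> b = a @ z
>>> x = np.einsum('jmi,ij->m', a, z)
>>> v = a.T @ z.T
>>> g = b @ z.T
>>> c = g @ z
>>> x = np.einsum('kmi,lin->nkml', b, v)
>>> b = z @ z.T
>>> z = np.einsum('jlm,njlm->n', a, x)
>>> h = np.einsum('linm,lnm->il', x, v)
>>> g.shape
(3, 3, 11)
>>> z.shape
(11,)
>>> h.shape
(3, 11)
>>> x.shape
(11, 3, 3, 11)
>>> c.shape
(3, 3, 3)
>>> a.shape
(3, 3, 11)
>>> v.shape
(11, 3, 11)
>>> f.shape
(19,)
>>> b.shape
(11, 11)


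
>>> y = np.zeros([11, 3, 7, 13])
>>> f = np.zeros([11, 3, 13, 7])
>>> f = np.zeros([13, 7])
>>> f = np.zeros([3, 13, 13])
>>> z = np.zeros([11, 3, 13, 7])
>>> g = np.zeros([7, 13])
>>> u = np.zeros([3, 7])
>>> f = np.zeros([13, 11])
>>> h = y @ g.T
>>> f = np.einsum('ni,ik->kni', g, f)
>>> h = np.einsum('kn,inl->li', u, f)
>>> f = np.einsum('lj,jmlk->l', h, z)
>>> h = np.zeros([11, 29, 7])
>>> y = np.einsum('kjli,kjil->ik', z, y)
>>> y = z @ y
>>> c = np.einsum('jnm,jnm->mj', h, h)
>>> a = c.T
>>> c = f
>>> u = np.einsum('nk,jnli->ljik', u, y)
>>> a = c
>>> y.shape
(11, 3, 13, 11)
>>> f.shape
(13,)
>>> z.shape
(11, 3, 13, 7)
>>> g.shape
(7, 13)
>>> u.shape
(13, 11, 11, 7)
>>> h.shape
(11, 29, 7)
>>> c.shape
(13,)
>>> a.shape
(13,)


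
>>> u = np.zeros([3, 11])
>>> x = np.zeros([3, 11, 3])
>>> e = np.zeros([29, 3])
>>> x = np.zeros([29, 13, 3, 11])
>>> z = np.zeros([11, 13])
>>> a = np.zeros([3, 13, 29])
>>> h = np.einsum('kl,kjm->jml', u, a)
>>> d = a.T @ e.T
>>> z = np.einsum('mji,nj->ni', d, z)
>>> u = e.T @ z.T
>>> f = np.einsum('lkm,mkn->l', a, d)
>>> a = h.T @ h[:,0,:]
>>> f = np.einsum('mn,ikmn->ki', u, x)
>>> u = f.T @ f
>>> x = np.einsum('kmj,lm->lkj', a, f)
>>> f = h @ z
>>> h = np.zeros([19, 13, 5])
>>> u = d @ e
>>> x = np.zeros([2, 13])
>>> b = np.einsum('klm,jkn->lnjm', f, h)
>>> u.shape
(29, 13, 3)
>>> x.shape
(2, 13)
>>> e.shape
(29, 3)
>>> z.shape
(11, 29)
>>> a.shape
(11, 29, 11)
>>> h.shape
(19, 13, 5)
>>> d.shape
(29, 13, 29)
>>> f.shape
(13, 29, 29)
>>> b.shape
(29, 5, 19, 29)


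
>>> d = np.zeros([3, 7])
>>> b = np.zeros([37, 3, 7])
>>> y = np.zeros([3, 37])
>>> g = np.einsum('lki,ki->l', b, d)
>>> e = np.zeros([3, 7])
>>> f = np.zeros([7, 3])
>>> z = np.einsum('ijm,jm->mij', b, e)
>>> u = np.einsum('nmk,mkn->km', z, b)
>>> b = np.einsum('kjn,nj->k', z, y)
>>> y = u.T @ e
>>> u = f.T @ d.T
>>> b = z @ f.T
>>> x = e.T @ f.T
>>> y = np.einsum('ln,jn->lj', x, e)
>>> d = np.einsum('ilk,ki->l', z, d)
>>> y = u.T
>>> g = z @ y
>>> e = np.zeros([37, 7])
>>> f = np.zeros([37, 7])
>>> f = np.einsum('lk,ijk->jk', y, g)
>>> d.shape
(37,)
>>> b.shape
(7, 37, 7)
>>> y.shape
(3, 3)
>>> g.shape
(7, 37, 3)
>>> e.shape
(37, 7)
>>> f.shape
(37, 3)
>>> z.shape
(7, 37, 3)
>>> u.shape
(3, 3)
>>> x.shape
(7, 7)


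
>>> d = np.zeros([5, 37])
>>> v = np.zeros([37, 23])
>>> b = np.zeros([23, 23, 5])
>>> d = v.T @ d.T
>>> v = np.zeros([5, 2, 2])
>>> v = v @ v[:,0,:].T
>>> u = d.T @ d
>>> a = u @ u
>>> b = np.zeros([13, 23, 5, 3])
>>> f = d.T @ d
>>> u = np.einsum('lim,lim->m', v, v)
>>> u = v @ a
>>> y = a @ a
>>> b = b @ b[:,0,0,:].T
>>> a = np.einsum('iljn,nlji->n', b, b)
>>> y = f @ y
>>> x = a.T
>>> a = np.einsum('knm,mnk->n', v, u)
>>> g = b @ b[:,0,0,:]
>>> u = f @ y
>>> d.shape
(23, 5)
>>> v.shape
(5, 2, 5)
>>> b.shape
(13, 23, 5, 13)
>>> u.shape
(5, 5)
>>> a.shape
(2,)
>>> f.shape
(5, 5)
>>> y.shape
(5, 5)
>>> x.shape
(13,)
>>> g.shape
(13, 23, 5, 13)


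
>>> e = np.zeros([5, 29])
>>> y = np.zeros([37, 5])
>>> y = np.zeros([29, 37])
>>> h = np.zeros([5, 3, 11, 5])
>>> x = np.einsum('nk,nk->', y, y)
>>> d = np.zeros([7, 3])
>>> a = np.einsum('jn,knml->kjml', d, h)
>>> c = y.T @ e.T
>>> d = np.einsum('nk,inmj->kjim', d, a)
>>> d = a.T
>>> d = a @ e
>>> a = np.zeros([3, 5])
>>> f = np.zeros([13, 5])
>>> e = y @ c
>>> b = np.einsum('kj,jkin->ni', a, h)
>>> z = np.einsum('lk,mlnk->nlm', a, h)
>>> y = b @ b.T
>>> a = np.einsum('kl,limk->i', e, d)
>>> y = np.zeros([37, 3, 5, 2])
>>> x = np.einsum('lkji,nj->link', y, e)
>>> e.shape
(29, 5)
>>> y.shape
(37, 3, 5, 2)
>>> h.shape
(5, 3, 11, 5)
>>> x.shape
(37, 2, 29, 3)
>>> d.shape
(5, 7, 11, 29)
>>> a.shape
(7,)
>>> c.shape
(37, 5)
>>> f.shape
(13, 5)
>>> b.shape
(5, 11)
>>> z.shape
(11, 3, 5)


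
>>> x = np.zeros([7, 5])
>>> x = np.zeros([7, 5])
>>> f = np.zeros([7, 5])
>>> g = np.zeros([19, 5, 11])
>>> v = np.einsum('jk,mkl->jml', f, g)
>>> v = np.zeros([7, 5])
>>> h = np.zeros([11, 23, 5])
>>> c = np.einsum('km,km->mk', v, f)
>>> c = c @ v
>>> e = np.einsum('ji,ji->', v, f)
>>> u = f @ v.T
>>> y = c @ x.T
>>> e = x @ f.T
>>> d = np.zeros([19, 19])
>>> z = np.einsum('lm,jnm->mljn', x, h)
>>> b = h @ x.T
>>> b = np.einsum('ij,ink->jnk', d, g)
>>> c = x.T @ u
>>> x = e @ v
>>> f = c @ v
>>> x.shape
(7, 5)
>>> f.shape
(5, 5)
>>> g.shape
(19, 5, 11)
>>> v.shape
(7, 5)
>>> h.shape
(11, 23, 5)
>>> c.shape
(5, 7)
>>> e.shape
(7, 7)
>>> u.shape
(7, 7)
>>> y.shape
(5, 7)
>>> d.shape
(19, 19)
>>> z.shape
(5, 7, 11, 23)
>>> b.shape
(19, 5, 11)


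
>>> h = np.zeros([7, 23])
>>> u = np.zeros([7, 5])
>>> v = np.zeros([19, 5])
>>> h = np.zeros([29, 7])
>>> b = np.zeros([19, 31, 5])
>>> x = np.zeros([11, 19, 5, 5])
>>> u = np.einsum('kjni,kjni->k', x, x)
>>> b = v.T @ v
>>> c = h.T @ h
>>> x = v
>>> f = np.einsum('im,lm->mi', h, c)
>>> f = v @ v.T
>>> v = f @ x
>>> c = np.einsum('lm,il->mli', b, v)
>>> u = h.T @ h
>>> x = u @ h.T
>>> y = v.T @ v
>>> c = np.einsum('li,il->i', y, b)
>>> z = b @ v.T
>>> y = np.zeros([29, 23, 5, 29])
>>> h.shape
(29, 7)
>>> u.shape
(7, 7)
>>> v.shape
(19, 5)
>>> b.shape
(5, 5)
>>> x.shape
(7, 29)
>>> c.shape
(5,)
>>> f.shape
(19, 19)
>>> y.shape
(29, 23, 5, 29)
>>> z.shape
(5, 19)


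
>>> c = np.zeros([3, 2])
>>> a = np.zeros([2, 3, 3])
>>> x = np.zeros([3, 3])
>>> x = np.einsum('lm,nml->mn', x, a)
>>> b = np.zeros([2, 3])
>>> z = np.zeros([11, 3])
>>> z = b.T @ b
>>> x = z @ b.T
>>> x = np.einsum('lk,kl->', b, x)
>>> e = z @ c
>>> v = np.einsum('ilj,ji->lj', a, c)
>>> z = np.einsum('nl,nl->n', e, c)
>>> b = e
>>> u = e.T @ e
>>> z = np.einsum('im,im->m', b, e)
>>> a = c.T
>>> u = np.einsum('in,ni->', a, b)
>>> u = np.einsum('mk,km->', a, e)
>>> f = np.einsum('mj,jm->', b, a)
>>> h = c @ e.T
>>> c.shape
(3, 2)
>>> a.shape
(2, 3)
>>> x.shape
()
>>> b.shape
(3, 2)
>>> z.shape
(2,)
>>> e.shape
(3, 2)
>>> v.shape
(3, 3)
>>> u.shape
()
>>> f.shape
()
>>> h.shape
(3, 3)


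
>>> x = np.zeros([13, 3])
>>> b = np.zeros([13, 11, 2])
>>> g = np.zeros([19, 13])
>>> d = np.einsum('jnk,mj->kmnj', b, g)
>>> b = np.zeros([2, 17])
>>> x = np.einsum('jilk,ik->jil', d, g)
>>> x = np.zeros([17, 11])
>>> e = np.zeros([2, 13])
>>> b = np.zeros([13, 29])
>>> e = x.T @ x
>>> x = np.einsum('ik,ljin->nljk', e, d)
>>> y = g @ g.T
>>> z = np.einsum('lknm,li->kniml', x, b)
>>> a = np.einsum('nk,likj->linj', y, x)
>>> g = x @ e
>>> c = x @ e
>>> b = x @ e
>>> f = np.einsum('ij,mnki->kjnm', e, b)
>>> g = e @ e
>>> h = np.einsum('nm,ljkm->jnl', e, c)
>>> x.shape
(13, 2, 19, 11)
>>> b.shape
(13, 2, 19, 11)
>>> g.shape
(11, 11)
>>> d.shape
(2, 19, 11, 13)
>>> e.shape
(11, 11)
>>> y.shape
(19, 19)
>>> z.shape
(2, 19, 29, 11, 13)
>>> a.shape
(13, 2, 19, 11)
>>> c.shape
(13, 2, 19, 11)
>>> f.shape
(19, 11, 2, 13)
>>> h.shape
(2, 11, 13)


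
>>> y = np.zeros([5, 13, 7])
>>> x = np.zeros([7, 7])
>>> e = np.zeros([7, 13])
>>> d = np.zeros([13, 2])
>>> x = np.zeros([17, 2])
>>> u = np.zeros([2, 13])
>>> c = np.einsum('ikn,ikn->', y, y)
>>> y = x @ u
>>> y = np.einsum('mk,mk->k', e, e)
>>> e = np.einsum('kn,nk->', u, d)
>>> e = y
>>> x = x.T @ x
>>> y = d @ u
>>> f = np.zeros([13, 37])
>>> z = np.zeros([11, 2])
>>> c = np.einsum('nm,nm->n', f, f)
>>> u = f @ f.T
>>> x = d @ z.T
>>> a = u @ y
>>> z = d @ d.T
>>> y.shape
(13, 13)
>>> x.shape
(13, 11)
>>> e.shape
(13,)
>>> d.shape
(13, 2)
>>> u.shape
(13, 13)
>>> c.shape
(13,)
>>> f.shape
(13, 37)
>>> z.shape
(13, 13)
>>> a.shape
(13, 13)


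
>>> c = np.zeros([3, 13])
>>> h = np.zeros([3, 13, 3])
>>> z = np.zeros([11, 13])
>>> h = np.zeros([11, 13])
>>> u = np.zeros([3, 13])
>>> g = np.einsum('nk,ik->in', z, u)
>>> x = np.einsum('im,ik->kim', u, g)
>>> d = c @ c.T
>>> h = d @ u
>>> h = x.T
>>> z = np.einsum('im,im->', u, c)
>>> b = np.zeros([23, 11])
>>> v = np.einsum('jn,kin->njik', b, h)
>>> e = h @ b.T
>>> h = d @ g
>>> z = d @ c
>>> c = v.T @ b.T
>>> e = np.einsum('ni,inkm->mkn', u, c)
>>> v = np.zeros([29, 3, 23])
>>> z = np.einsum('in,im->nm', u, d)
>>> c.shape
(13, 3, 23, 23)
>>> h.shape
(3, 11)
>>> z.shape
(13, 3)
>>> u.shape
(3, 13)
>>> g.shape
(3, 11)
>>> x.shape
(11, 3, 13)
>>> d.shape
(3, 3)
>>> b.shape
(23, 11)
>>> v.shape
(29, 3, 23)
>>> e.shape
(23, 23, 3)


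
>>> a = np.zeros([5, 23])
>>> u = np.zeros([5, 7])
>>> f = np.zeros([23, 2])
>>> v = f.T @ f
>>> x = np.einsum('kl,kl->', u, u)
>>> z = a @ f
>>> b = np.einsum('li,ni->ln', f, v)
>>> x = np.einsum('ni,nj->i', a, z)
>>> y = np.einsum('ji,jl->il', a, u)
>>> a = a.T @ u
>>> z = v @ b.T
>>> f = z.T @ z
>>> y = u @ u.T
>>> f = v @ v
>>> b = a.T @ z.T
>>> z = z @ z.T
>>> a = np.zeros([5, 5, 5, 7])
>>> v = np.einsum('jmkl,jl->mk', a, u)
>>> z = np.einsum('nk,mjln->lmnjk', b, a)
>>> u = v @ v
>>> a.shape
(5, 5, 5, 7)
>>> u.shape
(5, 5)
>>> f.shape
(2, 2)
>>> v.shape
(5, 5)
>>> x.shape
(23,)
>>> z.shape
(5, 5, 7, 5, 2)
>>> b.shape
(7, 2)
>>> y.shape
(5, 5)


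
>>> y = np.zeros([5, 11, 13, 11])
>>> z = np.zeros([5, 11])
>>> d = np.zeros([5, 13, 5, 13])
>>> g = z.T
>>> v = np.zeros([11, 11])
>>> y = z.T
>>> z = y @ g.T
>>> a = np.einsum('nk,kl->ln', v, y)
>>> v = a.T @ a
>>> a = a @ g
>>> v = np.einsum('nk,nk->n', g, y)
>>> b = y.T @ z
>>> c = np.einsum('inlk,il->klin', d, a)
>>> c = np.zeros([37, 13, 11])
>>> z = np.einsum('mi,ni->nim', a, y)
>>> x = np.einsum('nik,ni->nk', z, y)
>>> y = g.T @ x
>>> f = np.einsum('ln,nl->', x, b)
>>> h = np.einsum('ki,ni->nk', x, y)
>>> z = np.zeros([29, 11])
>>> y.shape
(5, 5)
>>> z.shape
(29, 11)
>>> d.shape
(5, 13, 5, 13)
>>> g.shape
(11, 5)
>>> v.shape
(11,)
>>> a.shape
(5, 5)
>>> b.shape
(5, 11)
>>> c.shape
(37, 13, 11)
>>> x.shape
(11, 5)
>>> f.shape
()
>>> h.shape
(5, 11)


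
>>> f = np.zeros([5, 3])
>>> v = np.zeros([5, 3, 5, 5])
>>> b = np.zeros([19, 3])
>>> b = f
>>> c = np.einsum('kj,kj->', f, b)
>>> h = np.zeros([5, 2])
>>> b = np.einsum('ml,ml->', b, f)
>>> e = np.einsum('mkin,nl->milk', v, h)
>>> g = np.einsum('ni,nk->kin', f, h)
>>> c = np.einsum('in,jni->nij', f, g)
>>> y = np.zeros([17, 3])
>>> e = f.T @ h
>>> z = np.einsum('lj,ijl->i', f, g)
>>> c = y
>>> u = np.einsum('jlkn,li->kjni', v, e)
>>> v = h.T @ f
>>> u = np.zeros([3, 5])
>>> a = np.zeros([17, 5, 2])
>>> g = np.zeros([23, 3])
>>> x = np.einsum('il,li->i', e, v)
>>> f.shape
(5, 3)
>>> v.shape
(2, 3)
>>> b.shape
()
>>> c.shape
(17, 3)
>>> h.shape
(5, 2)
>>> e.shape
(3, 2)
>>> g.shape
(23, 3)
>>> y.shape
(17, 3)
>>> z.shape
(2,)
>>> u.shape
(3, 5)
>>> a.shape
(17, 5, 2)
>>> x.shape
(3,)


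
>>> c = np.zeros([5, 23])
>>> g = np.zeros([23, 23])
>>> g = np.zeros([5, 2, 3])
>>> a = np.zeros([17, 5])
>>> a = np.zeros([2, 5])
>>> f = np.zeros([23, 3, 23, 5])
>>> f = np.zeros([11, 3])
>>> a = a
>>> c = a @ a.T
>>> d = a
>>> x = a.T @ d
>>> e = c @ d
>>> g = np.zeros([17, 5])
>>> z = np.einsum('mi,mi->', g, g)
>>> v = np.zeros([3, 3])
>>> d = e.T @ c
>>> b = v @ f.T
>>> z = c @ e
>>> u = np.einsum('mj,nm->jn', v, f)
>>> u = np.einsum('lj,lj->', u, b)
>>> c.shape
(2, 2)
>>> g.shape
(17, 5)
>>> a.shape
(2, 5)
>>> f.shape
(11, 3)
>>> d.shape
(5, 2)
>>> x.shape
(5, 5)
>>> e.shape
(2, 5)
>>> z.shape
(2, 5)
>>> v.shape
(3, 3)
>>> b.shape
(3, 11)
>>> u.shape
()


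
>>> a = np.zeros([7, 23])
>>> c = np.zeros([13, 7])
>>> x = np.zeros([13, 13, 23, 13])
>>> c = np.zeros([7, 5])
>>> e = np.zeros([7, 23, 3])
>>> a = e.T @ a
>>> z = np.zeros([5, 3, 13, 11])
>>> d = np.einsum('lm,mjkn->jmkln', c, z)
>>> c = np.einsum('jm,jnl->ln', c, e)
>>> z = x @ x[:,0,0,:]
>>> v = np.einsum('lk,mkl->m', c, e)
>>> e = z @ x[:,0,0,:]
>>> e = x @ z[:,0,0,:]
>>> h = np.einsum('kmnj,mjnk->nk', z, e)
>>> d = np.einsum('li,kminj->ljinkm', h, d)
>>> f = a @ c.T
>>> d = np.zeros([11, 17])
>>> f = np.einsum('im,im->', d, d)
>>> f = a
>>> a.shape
(3, 23, 23)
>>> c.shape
(3, 23)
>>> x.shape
(13, 13, 23, 13)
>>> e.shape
(13, 13, 23, 13)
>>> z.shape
(13, 13, 23, 13)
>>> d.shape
(11, 17)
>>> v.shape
(7,)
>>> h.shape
(23, 13)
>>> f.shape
(3, 23, 23)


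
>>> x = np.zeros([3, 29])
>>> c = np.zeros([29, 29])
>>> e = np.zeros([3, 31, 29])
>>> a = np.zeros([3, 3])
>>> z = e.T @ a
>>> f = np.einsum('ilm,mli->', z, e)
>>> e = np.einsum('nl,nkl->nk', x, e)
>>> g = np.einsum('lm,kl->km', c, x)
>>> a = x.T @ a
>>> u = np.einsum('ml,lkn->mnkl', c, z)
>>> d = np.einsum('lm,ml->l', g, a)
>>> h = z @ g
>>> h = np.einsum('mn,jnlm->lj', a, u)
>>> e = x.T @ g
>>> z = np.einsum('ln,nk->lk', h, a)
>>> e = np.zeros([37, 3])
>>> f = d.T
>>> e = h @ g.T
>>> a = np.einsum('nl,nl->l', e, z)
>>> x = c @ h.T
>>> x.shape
(29, 31)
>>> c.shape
(29, 29)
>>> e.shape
(31, 3)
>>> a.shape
(3,)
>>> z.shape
(31, 3)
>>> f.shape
(3,)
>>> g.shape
(3, 29)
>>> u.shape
(29, 3, 31, 29)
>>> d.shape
(3,)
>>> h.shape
(31, 29)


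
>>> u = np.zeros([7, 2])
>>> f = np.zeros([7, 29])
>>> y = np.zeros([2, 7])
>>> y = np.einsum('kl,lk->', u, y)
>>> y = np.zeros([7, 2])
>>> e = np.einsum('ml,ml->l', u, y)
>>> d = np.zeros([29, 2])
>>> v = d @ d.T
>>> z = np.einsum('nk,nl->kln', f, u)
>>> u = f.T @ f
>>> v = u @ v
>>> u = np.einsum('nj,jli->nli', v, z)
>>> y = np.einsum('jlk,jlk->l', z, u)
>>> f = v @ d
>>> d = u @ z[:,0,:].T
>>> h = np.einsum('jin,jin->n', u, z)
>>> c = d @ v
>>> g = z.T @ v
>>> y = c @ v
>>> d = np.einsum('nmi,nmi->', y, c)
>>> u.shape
(29, 2, 7)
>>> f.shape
(29, 2)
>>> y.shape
(29, 2, 29)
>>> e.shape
(2,)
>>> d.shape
()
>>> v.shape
(29, 29)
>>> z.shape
(29, 2, 7)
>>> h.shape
(7,)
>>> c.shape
(29, 2, 29)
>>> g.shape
(7, 2, 29)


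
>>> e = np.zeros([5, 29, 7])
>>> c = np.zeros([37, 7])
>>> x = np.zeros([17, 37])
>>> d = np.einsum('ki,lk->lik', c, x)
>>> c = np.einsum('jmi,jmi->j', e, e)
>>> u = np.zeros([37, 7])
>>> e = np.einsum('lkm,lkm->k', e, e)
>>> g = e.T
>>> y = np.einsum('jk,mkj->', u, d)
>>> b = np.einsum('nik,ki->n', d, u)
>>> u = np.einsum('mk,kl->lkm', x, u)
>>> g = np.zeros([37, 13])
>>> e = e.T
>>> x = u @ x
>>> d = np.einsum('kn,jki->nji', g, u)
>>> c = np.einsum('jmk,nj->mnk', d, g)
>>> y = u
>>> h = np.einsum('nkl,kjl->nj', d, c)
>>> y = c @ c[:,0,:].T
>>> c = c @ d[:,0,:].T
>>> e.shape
(29,)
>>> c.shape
(7, 37, 13)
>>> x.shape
(7, 37, 37)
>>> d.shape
(13, 7, 17)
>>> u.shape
(7, 37, 17)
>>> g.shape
(37, 13)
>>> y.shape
(7, 37, 7)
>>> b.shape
(17,)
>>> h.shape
(13, 37)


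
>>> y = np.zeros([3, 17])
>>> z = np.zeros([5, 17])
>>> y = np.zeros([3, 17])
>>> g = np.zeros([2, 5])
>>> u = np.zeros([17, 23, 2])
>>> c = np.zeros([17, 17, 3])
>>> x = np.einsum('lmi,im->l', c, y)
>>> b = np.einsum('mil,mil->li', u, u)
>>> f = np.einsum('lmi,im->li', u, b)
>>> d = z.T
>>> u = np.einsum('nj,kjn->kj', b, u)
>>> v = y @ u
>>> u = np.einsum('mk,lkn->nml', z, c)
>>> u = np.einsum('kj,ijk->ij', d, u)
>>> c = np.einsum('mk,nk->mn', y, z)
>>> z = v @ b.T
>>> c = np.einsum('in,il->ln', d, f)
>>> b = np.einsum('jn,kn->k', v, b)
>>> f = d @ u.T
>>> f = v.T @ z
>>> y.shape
(3, 17)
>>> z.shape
(3, 2)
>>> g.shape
(2, 5)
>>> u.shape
(3, 5)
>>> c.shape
(2, 5)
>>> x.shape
(17,)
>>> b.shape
(2,)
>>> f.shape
(23, 2)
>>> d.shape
(17, 5)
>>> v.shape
(3, 23)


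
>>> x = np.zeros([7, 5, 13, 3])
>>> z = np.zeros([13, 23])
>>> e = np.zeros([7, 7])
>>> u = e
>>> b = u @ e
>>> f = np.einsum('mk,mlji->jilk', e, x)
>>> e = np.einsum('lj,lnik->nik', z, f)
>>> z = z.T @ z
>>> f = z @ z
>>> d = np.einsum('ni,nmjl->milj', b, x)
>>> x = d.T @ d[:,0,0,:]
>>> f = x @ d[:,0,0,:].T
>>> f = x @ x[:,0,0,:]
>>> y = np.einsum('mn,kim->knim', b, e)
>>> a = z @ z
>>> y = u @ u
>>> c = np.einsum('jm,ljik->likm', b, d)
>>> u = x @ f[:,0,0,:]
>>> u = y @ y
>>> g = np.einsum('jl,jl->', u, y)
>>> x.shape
(13, 3, 7, 13)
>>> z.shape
(23, 23)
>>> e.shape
(3, 5, 7)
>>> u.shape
(7, 7)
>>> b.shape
(7, 7)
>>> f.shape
(13, 3, 7, 13)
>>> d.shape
(5, 7, 3, 13)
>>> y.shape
(7, 7)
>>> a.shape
(23, 23)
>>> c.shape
(5, 3, 13, 7)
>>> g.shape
()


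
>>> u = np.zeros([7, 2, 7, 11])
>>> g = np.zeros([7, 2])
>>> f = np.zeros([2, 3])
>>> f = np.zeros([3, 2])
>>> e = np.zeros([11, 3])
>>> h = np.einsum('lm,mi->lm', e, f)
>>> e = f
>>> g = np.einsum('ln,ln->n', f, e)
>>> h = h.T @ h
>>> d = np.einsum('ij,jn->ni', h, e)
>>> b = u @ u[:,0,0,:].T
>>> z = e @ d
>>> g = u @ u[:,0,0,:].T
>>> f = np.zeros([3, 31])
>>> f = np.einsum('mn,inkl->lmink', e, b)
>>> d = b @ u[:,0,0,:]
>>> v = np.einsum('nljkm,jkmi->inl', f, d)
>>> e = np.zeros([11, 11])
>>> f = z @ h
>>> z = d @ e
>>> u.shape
(7, 2, 7, 11)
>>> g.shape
(7, 2, 7, 7)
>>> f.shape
(3, 3)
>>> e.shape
(11, 11)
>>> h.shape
(3, 3)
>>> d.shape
(7, 2, 7, 11)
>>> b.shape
(7, 2, 7, 7)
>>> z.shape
(7, 2, 7, 11)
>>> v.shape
(11, 7, 3)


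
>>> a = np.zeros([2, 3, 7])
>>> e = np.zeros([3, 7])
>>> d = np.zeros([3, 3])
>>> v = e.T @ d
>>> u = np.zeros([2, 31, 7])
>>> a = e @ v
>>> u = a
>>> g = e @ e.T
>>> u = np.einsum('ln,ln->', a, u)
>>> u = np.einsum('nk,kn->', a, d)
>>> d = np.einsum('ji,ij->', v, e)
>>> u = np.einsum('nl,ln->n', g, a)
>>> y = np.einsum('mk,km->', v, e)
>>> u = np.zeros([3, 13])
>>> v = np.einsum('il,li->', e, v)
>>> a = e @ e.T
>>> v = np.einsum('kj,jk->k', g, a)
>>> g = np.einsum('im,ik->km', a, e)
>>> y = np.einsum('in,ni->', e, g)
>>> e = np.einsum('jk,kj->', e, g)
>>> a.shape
(3, 3)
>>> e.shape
()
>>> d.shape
()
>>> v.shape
(3,)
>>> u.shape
(3, 13)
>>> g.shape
(7, 3)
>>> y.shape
()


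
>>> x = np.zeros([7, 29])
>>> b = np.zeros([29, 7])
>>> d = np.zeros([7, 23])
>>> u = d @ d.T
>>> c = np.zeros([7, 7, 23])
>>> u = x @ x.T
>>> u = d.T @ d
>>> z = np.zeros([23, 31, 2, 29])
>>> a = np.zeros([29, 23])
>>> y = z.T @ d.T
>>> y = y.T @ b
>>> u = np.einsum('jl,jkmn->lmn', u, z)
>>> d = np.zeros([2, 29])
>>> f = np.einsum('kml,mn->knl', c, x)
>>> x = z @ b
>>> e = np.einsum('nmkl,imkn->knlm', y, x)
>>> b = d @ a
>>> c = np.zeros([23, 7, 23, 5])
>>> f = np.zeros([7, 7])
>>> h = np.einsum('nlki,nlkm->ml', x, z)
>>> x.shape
(23, 31, 2, 7)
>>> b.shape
(2, 23)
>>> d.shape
(2, 29)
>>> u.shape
(23, 2, 29)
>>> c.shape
(23, 7, 23, 5)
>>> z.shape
(23, 31, 2, 29)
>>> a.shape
(29, 23)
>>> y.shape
(7, 31, 2, 7)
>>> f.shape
(7, 7)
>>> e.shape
(2, 7, 7, 31)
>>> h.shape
(29, 31)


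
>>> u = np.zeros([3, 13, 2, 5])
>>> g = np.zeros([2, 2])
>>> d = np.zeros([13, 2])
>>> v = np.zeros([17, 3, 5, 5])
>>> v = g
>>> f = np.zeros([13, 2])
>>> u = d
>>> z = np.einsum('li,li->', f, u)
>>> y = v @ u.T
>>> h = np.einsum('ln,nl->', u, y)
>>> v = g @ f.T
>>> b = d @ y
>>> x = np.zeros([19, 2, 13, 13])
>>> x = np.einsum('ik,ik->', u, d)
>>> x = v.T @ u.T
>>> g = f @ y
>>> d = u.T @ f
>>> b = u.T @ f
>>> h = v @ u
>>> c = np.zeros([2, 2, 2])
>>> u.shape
(13, 2)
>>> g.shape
(13, 13)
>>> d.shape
(2, 2)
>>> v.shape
(2, 13)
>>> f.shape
(13, 2)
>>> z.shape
()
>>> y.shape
(2, 13)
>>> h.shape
(2, 2)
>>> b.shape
(2, 2)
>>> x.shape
(13, 13)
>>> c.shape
(2, 2, 2)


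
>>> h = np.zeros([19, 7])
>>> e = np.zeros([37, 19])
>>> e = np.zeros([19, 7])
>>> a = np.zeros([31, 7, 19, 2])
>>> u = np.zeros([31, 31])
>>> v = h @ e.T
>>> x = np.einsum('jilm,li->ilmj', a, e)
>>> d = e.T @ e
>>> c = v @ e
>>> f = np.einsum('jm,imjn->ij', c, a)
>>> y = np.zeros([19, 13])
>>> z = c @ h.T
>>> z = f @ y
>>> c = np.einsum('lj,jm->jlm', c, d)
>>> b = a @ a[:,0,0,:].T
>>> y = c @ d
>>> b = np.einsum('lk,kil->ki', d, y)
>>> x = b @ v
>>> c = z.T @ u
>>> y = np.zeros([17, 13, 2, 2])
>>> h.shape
(19, 7)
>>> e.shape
(19, 7)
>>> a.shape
(31, 7, 19, 2)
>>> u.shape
(31, 31)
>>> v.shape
(19, 19)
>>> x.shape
(7, 19)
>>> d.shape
(7, 7)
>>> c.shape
(13, 31)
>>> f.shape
(31, 19)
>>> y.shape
(17, 13, 2, 2)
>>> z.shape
(31, 13)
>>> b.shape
(7, 19)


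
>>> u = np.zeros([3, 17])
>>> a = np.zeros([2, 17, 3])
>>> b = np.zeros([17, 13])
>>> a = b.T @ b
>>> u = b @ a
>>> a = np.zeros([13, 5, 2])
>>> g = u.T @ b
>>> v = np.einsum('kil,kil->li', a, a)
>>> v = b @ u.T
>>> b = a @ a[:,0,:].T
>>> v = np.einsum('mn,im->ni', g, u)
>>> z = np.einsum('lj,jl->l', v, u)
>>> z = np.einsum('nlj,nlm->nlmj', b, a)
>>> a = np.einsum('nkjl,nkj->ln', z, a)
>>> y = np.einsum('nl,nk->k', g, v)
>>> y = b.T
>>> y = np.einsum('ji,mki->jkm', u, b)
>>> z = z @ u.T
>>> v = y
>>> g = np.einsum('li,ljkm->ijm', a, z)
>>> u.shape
(17, 13)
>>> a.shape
(13, 13)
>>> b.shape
(13, 5, 13)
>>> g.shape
(13, 5, 17)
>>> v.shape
(17, 5, 13)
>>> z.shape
(13, 5, 2, 17)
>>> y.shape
(17, 5, 13)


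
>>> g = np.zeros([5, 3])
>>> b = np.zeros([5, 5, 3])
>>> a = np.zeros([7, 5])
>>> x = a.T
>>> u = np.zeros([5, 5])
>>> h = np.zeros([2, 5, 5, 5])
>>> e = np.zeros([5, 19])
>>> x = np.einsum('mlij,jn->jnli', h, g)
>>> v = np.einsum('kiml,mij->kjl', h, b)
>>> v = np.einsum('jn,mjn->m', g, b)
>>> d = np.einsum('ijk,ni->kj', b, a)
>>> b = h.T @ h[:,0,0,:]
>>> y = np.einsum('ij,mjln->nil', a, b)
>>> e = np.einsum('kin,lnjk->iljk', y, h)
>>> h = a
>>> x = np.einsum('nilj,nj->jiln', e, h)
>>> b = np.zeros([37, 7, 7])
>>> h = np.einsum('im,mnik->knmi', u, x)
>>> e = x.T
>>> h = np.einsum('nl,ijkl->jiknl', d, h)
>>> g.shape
(5, 3)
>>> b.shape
(37, 7, 7)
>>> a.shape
(7, 5)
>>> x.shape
(5, 2, 5, 7)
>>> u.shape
(5, 5)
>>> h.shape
(2, 7, 5, 3, 5)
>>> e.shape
(7, 5, 2, 5)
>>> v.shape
(5,)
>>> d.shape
(3, 5)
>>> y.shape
(5, 7, 5)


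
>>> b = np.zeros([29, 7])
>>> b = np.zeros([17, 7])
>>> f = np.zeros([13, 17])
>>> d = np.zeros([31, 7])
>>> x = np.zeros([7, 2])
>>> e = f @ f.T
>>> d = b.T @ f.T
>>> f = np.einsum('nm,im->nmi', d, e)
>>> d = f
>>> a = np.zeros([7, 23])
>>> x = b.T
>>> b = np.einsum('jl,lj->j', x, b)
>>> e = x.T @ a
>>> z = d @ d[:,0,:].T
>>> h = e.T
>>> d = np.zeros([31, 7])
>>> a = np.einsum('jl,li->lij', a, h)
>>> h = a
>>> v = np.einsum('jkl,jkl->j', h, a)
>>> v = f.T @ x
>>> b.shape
(7,)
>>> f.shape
(7, 13, 13)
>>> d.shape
(31, 7)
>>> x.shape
(7, 17)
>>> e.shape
(17, 23)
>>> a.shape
(23, 17, 7)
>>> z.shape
(7, 13, 7)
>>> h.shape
(23, 17, 7)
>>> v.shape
(13, 13, 17)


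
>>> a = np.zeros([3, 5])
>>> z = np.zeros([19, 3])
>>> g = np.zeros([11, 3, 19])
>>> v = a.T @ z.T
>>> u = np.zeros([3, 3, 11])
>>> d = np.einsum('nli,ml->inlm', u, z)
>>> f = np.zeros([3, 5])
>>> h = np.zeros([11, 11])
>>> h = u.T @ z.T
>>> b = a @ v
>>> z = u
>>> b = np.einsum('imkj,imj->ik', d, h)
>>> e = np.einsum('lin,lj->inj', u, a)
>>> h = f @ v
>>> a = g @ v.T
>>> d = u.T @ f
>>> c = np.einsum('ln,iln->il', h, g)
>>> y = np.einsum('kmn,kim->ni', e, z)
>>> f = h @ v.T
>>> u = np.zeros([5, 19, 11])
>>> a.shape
(11, 3, 5)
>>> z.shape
(3, 3, 11)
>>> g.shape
(11, 3, 19)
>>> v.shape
(5, 19)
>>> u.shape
(5, 19, 11)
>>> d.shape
(11, 3, 5)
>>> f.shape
(3, 5)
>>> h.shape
(3, 19)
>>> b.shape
(11, 3)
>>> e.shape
(3, 11, 5)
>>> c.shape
(11, 3)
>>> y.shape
(5, 3)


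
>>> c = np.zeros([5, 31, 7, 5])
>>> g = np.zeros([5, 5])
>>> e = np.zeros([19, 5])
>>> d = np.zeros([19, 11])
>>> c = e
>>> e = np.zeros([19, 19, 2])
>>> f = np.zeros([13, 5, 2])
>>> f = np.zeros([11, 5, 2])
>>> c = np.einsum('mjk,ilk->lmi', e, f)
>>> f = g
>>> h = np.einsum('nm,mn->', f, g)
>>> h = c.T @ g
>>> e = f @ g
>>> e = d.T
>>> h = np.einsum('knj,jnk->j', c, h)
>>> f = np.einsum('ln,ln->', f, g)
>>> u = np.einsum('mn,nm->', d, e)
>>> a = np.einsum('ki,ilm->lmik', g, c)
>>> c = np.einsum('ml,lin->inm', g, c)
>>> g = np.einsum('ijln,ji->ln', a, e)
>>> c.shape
(19, 11, 5)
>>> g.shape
(5, 5)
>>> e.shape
(11, 19)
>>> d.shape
(19, 11)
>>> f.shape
()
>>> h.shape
(11,)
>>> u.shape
()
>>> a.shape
(19, 11, 5, 5)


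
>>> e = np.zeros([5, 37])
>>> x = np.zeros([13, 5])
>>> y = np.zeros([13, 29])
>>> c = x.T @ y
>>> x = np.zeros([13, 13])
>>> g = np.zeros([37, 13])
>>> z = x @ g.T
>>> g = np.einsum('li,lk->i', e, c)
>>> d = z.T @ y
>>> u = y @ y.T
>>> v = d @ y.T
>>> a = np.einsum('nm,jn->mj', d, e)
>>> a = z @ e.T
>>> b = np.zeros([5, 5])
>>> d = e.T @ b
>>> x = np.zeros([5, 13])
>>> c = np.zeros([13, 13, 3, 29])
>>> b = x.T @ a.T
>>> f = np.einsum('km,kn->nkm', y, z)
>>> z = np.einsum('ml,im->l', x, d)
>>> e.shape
(5, 37)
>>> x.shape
(5, 13)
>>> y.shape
(13, 29)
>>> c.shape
(13, 13, 3, 29)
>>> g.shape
(37,)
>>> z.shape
(13,)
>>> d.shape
(37, 5)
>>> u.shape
(13, 13)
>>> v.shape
(37, 13)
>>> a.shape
(13, 5)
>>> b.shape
(13, 13)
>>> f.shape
(37, 13, 29)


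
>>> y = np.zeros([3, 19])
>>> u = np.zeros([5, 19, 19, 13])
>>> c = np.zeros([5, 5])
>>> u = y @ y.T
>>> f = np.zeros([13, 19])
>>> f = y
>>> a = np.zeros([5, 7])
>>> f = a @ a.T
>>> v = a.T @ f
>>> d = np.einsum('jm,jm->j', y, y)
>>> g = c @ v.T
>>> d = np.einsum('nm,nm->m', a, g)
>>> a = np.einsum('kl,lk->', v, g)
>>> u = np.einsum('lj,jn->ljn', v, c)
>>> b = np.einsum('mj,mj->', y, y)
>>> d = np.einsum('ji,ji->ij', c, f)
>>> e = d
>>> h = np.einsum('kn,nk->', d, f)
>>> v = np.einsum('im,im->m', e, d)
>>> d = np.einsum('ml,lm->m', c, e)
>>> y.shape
(3, 19)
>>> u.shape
(7, 5, 5)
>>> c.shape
(5, 5)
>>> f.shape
(5, 5)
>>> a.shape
()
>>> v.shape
(5,)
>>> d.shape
(5,)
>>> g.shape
(5, 7)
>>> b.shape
()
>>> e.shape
(5, 5)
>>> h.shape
()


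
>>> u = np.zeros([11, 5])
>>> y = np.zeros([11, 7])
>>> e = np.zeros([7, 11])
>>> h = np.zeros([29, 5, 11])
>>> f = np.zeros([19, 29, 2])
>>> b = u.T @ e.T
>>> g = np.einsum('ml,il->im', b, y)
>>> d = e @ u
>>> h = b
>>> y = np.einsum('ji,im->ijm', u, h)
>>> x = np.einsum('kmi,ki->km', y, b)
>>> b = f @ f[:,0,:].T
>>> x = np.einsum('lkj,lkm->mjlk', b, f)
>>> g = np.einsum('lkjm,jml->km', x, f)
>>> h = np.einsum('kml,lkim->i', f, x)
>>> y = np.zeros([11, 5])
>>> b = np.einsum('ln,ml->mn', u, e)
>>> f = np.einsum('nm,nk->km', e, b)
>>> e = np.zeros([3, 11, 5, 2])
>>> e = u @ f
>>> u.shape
(11, 5)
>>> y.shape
(11, 5)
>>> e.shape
(11, 11)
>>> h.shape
(19,)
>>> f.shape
(5, 11)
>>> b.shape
(7, 5)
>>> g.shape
(19, 29)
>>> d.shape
(7, 5)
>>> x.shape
(2, 19, 19, 29)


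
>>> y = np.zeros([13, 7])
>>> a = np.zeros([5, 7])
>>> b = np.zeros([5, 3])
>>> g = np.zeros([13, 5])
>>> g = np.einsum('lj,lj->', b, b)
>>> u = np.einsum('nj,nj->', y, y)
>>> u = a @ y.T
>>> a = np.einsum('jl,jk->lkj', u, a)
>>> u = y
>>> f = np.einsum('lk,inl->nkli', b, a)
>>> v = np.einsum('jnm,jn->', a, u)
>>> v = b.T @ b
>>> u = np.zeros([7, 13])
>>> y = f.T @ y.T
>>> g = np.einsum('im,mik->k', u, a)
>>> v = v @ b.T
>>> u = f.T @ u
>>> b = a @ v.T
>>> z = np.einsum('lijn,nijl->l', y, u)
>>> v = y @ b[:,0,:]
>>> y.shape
(13, 5, 3, 13)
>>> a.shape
(13, 7, 5)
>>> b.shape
(13, 7, 3)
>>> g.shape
(5,)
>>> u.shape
(13, 5, 3, 13)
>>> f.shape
(7, 3, 5, 13)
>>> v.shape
(13, 5, 3, 3)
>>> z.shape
(13,)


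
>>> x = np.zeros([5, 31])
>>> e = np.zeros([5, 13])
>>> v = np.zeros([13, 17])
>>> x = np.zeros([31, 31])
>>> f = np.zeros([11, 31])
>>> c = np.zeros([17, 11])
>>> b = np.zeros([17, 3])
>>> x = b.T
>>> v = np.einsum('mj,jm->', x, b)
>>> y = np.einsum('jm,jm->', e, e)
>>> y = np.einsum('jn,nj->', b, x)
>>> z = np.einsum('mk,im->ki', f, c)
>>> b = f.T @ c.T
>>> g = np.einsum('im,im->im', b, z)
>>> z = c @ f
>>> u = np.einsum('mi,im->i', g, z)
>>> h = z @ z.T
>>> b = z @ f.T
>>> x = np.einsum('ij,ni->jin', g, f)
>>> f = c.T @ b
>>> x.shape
(17, 31, 11)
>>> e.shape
(5, 13)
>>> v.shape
()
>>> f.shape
(11, 11)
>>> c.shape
(17, 11)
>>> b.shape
(17, 11)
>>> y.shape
()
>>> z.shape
(17, 31)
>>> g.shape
(31, 17)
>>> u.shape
(17,)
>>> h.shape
(17, 17)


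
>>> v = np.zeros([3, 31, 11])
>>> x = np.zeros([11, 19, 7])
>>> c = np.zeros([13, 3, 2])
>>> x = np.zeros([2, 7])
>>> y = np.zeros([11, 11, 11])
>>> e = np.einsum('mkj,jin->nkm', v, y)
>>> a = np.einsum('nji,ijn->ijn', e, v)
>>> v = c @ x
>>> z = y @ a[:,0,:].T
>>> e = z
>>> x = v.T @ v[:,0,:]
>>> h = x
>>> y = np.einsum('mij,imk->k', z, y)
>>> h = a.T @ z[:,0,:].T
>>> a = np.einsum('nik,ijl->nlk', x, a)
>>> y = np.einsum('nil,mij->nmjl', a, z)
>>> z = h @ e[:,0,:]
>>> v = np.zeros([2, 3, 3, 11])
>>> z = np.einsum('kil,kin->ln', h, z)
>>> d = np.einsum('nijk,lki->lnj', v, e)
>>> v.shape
(2, 3, 3, 11)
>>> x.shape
(7, 3, 7)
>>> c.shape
(13, 3, 2)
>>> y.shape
(7, 11, 3, 7)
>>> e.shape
(11, 11, 3)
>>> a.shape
(7, 11, 7)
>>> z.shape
(11, 3)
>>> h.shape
(11, 31, 11)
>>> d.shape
(11, 2, 3)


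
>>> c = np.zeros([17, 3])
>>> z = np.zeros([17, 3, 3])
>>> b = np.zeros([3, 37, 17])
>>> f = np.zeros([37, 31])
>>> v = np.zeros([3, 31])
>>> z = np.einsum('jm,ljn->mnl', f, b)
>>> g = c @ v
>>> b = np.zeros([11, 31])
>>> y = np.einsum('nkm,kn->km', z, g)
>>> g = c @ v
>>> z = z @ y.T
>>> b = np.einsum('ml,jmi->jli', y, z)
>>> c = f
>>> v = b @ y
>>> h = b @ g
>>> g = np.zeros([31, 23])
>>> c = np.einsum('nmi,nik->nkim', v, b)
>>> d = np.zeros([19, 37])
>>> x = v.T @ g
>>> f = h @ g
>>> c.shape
(31, 17, 3, 3)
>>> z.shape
(31, 17, 17)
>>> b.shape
(31, 3, 17)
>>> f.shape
(31, 3, 23)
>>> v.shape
(31, 3, 3)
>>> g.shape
(31, 23)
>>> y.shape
(17, 3)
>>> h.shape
(31, 3, 31)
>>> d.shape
(19, 37)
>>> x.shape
(3, 3, 23)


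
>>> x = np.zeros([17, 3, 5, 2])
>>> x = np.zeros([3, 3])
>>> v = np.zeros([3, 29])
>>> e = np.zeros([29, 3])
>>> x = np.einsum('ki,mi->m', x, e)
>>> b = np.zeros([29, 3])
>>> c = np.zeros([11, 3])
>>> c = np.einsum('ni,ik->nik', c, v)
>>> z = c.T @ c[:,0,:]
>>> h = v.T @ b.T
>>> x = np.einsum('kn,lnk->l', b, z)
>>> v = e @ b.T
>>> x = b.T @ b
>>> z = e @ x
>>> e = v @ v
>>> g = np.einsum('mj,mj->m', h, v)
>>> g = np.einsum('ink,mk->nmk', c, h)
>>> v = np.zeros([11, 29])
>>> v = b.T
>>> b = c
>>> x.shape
(3, 3)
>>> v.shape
(3, 29)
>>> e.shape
(29, 29)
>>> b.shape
(11, 3, 29)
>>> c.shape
(11, 3, 29)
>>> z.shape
(29, 3)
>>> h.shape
(29, 29)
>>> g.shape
(3, 29, 29)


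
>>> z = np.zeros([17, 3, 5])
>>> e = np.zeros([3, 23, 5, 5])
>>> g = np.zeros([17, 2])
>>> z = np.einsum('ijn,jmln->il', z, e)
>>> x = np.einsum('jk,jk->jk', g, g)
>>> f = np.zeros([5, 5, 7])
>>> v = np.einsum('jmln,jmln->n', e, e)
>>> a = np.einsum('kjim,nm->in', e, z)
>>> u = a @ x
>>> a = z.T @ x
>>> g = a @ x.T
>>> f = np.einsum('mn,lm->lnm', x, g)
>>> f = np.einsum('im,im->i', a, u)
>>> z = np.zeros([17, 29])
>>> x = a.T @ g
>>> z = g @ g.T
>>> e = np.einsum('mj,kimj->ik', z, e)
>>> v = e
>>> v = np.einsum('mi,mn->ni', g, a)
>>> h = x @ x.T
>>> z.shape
(5, 5)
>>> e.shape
(23, 3)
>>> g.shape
(5, 17)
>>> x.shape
(2, 17)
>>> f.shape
(5,)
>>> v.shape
(2, 17)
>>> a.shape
(5, 2)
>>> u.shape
(5, 2)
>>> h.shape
(2, 2)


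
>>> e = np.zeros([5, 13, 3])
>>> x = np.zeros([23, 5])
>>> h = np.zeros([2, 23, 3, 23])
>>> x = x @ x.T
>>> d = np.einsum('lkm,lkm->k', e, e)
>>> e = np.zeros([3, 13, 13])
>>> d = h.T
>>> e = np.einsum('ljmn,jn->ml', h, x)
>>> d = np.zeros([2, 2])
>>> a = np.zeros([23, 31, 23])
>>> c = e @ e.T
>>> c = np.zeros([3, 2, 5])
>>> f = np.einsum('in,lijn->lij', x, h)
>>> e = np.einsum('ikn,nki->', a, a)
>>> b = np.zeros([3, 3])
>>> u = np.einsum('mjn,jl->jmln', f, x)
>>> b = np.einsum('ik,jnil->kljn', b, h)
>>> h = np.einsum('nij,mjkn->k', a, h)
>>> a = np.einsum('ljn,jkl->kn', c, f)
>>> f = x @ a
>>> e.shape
()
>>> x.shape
(23, 23)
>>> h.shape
(3,)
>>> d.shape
(2, 2)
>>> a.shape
(23, 5)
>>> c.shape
(3, 2, 5)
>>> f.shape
(23, 5)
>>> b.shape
(3, 23, 2, 23)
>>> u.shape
(23, 2, 23, 3)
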